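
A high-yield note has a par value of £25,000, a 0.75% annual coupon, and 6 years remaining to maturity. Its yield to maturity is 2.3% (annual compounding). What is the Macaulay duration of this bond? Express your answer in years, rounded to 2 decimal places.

5.88 years

Periodic yield y = 0.023. Discount each cash flow and weight by its year:
  t   CF        PV=CF/(1+0.023)^t    t·PV
  1       187.50       183.2845       183.2845
  2       187.50       179.1637       358.3274
  3       187.50       175.1356       525.4067
  4       187.50       171.1980       684.7921
  5       187.50       167.3490       836.7450
  6    25,187.50    21,975.1203   131,850.7218
  Σ                 22,851.2510   134,439.2774
Price P = Σ PV = 22,851.2510.
Macaulay duration = Σ(t·PV) / P = 134,439.2774 / 22,851.2510 = 5.88323 years.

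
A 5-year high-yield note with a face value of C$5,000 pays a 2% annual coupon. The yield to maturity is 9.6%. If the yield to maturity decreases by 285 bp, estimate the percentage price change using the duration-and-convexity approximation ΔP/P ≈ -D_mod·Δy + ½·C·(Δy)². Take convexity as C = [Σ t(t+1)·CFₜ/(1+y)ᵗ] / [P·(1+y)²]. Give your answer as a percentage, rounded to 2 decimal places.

With y = 0.096:
  t   CF        PV=CF/(1+0.096)^t    t·PV        t(t+1)·PV
  1       100.00        91.2409        91.2409         182.4818
  2       100.00        83.2490       166.4979         499.4938
  3       100.00        75.9571       227.8713         911.4851
  4       100.00        69.3039       277.2157       1,386.0783
  5     5,100.00     3,224.9086    16,124.5428      96,747.2569
  Σ                  3,544.6594    16,887.3686      99,726.7959
P = 3,544.6594; D_Mac = 4.76417 yrs; D_mod = 4.34687 yrs; C = 23.42158.
Duration effect: -4.34687 × (-0.0285) = +0.123886
Convexity effect: 0.5 × 23.42158 × (-0.0285)² = +0.0095121
ΔP/P ≈ +0.123886 + 0.0095121 = +0.133398 = +13.3398%.

+13.34%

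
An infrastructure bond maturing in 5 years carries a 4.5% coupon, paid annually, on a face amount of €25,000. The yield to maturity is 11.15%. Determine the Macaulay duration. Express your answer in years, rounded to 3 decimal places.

4.515 years

Periodic yield y = 0.1115. Discount each cash flow and weight by its year:
  t   CF        PV=CF/(1+0.1115)^t    t·PV
  1     1,125.00     1,012.1457     1,012.1457
  2     1,125.00       910.6125     1,821.2249
  3     1,125.00       819.2645     2,457.7934
  4     1,125.00       737.0800     2,948.3202
  5    26,125.00    15,399.5831    76,997.9155
  Σ                 18,878.6858    85,237.3998
Price P = Σ PV = 18,878.6858.
Macaulay duration = Σ(t·PV) / P = 85,237.3998 / 18,878.6858 = 4.51501 years.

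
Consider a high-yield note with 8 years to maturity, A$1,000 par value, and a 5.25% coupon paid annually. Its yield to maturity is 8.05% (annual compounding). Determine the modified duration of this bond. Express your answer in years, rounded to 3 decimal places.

Periodic yield y = 0.0805. First find Macaulay duration:
  t   CF        PV=CF/(1+0.0805)^t    t·PV
  1        52.50        48.5886        48.5886
  2        52.50        44.9686        89.9373
  3        52.50        41.6184       124.8551
  4        52.50        38.5177       154.0708
  5        52.50        35.6480       178.2401
  6        52.50        32.9922       197.9529
  7        52.50        30.5342       213.7391
  8     1,052.50       566.5313     4,532.2507
  Σ                    839.3990     5,539.6345
P = 839.3990; Macaulay duration = 5,539.6345 / 839.3990 = 6.59953 years.
Modified duration = D_Mac / (1 + y) = 6.59953 / 1.0805 = 6.10784 years.

6.108 years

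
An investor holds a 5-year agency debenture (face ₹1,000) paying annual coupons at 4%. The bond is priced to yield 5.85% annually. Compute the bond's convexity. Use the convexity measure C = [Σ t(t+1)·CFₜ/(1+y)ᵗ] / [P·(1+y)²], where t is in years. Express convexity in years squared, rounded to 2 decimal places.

With y = 0.0585:
  t   CF        PV=CF/(1+0.0585)^t    t·PV        t(t+1)·PV
  1        40.00        37.7893        37.7893          75.5786
  2        40.00        35.7008        71.4017         214.2050
  3        40.00        33.7278       101.1833         404.7330
  4        40.00        31.8637       127.4549         637.2745
  5     1,040.00       782.6706     3,913.3531      23,480.1184
  Σ                    921.7522     4,251.1822      24,811.9095
P = 921.7522.
Convexity = Σ t(t+1)·PV / [P·(1+y)²] = 24,811.9095 / (921.7522 × 1.120422) = 24.02505.

24.03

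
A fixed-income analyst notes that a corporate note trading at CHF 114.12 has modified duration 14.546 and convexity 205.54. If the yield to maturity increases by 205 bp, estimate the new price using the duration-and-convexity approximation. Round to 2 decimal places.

Duration effect: -D_mod·Δy = -14.546 × (+0.0205) = -0.298193
Convexity effect: ½·C·(Δy)² = 0.5 × 205.54 × (0.0205)² = +0.0431890925
ΔP/P ≈ -0.298193 + 0.0431890925 = -0.2550039075
New price ≈ 114.12 × (1 - 0.2550039075) = 85.0189540761.

CHF 85.02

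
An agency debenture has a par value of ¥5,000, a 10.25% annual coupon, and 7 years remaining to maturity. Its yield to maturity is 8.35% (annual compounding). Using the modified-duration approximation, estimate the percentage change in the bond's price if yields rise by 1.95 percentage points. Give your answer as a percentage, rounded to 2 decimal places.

-9.73%

Periodic yield y = 0.0835. Modified duration first:
  t   CF        PV=CF/(1+0.0835)^t    t·PV
  1       512.50       473.0042       473.0042
  2       512.50       436.5521       873.1041
  3       512.50       402.9091     1,208.7274
  4       512.50       371.8589     1,487.4357
  5       512.50       343.2016     1,716.0080
  6       512.50       316.7527     1,900.5164
  7     5,512.50     3,144.4609    22,011.2260
  Σ                  5,488.7395    29,670.0218
P = 5,488.7395; D_Mac = 5.40562 yrs; D_mod = 5.40562/(1+0.0835) = 4.98903 yrs.
ΔP/P ≈ -D_mod · Δy = -4.98903 × (+0.0195) = -0.097286 = -9.7286%.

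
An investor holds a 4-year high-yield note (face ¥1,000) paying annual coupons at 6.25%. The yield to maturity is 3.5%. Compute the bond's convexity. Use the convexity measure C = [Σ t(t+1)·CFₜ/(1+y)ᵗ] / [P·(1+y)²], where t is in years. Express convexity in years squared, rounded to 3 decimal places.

With y = 0.035:
  t   CF        PV=CF/(1+0.035)^t    t·PV        t(t+1)·PV
  1        62.50        60.3865        60.3865         120.7729
  2        62.50        58.3444       116.6888         350.0665
  3        62.50        56.3714       169.1143         676.4570
  4     1,062.50       925.9074     3,703.6295      18,518.1473
  Σ                  1,101.0097     4,049.8190      19,665.4438
P = 1,101.0097.
Convexity = Σ t(t+1)·PV / [P·(1+y)²] = 19,665.4438 / (1,101.0097 × 1.071225) = 16.67370.

16.674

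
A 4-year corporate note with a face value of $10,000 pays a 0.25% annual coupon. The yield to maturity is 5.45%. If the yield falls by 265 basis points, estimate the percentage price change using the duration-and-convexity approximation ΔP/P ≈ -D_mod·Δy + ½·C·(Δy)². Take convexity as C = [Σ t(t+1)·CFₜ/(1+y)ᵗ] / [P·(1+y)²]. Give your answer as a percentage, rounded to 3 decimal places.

With y = 0.0545:
  t   CF        PV=CF/(1+0.0545)^t    t·PV        t(t+1)·PV
  1        25.00        23.7079        23.7079          47.4158
  2        25.00        22.4826        44.9652         134.8957
  3        25.00        21.3206        63.9619         255.8477
  4    10,025.00     8,107.7070    32,430.8280     162,154.1398
  Σ                  8,175.2182    32,563.4630     162,592.2990
P = 8,175.2182; D_Mac = 3.98319 yrs; D_mod = 3.77733 yrs; C = 17.88576.
Duration effect: -3.77733 × (-0.0265) = +0.100099
Convexity effect: 0.5 × 17.88576 × (-0.0265)² = +0.0062801
ΔP/P ≈ +0.100099 + 0.0062801 = +0.106379 = +10.6379%.

+10.638%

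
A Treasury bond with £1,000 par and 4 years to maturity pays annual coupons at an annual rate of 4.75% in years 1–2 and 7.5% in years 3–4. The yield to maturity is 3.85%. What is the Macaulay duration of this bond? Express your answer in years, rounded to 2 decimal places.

Periodic yield y = 0.0385. Discount each cash flow and weight by its year:
  t   CF        PV=CF/(1+0.0385)^t    t·PV
  1        47.50        45.7390        45.7390
  2        47.50        44.0434        88.0868
  3        75.00        66.9641       200.8922
  4     1,075.00       924.2351     3,696.9404
  Σ                  1,080.9816     4,031.6584
Price P = Σ PV = 1,080.9816.
Macaulay duration = Σ(t·PV) / P = 4,031.6584 / 1,080.9816 = 3.72963 years.

3.73 years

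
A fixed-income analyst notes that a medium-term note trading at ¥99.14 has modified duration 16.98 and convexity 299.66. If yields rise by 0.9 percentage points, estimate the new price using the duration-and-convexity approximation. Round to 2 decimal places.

¥85.19

Duration effect: -D_mod·Δy = -16.98 × (+0.009) = -0.152820
Convexity effect: ½·C·(Δy)² = 0.5 × 299.66 × (0.009)² = +0.01213623
ΔP/P ≈ -0.152820 + 0.01213623 = -0.14068377
New price ≈ 99.14 × (1 - 0.14068377) = 85.1926110422.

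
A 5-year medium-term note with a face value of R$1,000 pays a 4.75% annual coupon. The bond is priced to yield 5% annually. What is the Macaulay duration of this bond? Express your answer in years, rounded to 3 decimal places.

Periodic yield y = 0.05. Discount each cash flow and weight by its year:
  t   CF        PV=CF/(1+0.05)^t    t·PV
  1        47.50        45.2381        45.2381
  2        47.50        43.0839        86.1678
  3        47.50        41.0323       123.0969
  4        47.50        39.0784       156.3135
  5     1,047.50       820.7437     4,103.7183
  Σ                    989.1763     4,514.5345
Price P = Σ PV = 989.1763.
Macaulay duration = Σ(t·PV) / P = 4,514.5345 / 989.1763 = 4.56393 years.

4.564 years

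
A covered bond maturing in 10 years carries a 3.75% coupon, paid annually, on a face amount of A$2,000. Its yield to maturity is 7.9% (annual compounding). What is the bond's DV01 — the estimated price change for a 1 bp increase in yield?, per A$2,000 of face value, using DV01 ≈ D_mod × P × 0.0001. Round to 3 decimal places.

Periodic yield y = 0.079.
  t   CF        PV=CF/(1+0.079)^t    t·PV
  1        75.00        69.5088        69.5088
  2        75.00        64.4197       128.8393
  3        75.00        59.7031       179.1093
  4        75.00        55.3319       221.3275
  5        75.00        51.2807       256.4036
  6        75.00        47.5261       285.1569
  7        75.00        44.0465       308.3253
  8        75.00        40.8216       326.5726
  9        75.00        37.8328       340.4950
  10    2,075.00       970.0713     9,700.7130
  Σ                  1,440.5424    11,816.4513
P = 1,440.5424; D_Mac = 8.20278 yrs; D_mod = 7.60220 yrs.
DV01 ≈ 7.60220 × 1,440.5424 × 0.0001 = 1.095130.

A$1.095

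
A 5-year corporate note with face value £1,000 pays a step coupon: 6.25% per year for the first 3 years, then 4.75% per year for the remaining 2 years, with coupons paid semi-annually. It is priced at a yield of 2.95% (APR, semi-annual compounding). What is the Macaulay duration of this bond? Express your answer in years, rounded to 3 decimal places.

Periodic yield y = 0.01475. Discount each cash flow and weight by its period:
  t   CF        PV=CF/(1+0.01475)^t    t·PV
  1        31.25        30.7958        30.7958
  2        31.25        30.3481        60.6963
  3        31.25        29.9070        89.7210
  4        31.25        29.4723       117.8891
  5        31.25        29.0439       145.2194
  6        31.25        28.6217       171.7303
  7        23.75        21.4363       150.0542
  8        23.75        21.1247       168.9978
  9        23.75        20.8177       187.3590
  10    1,023.75       884.3075     8,843.0751
  Σ                  1,125.8750     9,965.5381
Price P = Σ PV = 1,125.8750.
Macaulay duration = Σ(t·PV) / P = 9,965.5381 / 1,125.8750 = 8.85137 half-year periods.
In years: 8.85137 / 2 = 4.42569 years.

4.426 years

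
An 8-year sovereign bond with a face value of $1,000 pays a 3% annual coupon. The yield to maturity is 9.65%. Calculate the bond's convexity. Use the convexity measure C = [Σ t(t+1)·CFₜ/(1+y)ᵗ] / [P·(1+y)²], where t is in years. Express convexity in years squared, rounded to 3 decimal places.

With y = 0.0965:
  t   CF        PV=CF/(1+0.0965)^t    t·PV        t(t+1)·PV
  1        30.00        27.3598        27.3598          54.7196
  2        30.00        24.9519        49.9038         149.7115
  3        30.00        22.7560        68.2679         273.0716
  4        30.00        20.7533        83.0131         415.0656
  5        30.00        18.9268        94.6342         567.8052
  6        30.00        17.2611       103.5668         724.9678
  7        30.00        15.7420       110.1942         881.5538
  8     1,030.00       492.9106     3,943.2846      35,489.5615
  Σ                    640.6615     4,480.2245      38,556.4566
P = 640.6615.
Convexity = Σ t(t+1)·PV / [P·(1+y)²] = 38,556.4566 / (640.6615 × 1.202312) = 50.05543.

50.055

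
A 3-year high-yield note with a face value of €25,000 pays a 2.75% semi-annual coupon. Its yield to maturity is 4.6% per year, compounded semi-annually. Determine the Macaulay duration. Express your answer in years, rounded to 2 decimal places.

Periodic yield y = 0.023. Discount each cash flow and weight by its period:
  t   CF        PV=CF/(1+0.023)^t    t·PV
  1       343.75       336.0215       336.0215
  2       343.75       328.4668       656.9335
  3       343.75       321.0819       963.2457
  4       343.75       313.8630     1,255.4521
  5       343.75       306.8065     1,534.0324
  6    25,343.75    22,111.4424   132,668.6543
  Σ                 23,717.6821   137,414.3396
Price P = Σ PV = 23,717.6821.
Macaulay duration = Σ(t·PV) / P = 137,414.3396 / 23,717.6821 = 5.79375 half-year periods.
In years: 5.79375 / 2 = 2.89688 years.

2.90 years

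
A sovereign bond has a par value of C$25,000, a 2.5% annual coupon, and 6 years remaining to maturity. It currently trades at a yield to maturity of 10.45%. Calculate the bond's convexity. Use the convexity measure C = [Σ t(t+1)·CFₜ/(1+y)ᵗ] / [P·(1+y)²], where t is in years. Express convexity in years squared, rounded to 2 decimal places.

31.00

With y = 0.1045:
  t   CF        PV=CF/(1+0.1045)^t    t·PV        t(t+1)·PV
  1       625.00       565.8669       565.8669       1,131.7338
  2       625.00       512.3286     1,024.6571       3,073.9714
  3       625.00       463.8557     1,391.5670       5,566.2679
  4       625.00       419.9689     1,679.8756       8,399.3781
  5       625.00       380.2344     1,901.1720      11,407.0323
  6    25,625.00    14,114.6318    84,687.7907     592,814.5347
  Σ                 16,456.8862    91,250.9294     622,392.9183
P = 16,456.8862.
Convexity = Σ t(t+1)·PV / [P·(1+y)²] = 622,392.9183 / (16,456.8862 × 1.219920) = 31.00170.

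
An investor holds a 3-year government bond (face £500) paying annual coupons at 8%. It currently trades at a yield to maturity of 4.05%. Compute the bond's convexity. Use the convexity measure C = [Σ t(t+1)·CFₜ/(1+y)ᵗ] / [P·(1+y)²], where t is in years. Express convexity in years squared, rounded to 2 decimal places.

10.07

With y = 0.0405:
  t   CF        PV=CF/(1+0.0405)^t    t·PV        t(t+1)·PV
  1        40.00        38.4431        38.4431          76.8861
  2        40.00        36.9467        73.8934         221.6803
  3       540.00       479.3663     1,438.0989       5,752.3957
  Σ                    554.7561     1,550.4354       6,050.9621
P = 554.7561.
Convexity = Σ t(t+1)·PV / [P·(1+y)²] = 6,050.9621 / (554.7561 × 1.082640) = 10.07484.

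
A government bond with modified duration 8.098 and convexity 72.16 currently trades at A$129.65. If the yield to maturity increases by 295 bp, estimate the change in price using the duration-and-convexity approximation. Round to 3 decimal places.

-A$26.901

Duration effect: -D_mod·Δy = -8.098 × (+0.0295) = -0.238891
Convexity effect: ½·C·(Δy)² = 0.5 × 72.16 × (0.0295)² = +0.03139862
ΔP/P ≈ -0.238891 + 0.03139862 = -0.20749238
ΔP ≈ 129.65 × (-0.20749238) = -26.901387067.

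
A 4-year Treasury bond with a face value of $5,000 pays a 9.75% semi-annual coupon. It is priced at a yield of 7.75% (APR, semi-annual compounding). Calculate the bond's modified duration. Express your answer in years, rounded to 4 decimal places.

Periodic yield y = 0.03875. First find Macaulay duration:
  t   CF        PV=CF/(1+0.03875)^t    t·PV
  1       243.75       234.6570       234.6570
  2       243.75       225.9033       451.8066
  3       243.75       217.4761       652.4283
  4       243.75       209.3633       837.4530
  5       243.75       201.5531     1,007.7654
  6       243.75       194.0343     1,164.2055
  7       243.75       186.7959     1,307.5714
  8     5,243.75     3,868.5987    30,948.7898
  Σ                  5,338.3816    36,604.6770
P = 5,338.3816; Macaulay duration = 36,604.6770 / 5,338.3816 = 6.85689 half-year periods = 3.42844 years.
Modified duration = D_Mac / (1 + y) = 3.42844 / 1.03875 = 3.30055 years.

3.3005 years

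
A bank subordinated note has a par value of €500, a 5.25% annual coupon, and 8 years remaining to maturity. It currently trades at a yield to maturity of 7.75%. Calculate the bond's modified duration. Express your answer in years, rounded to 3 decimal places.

6.139 years

Periodic yield y = 0.0775. First find Macaulay duration:
  t   CF        PV=CF/(1+0.0775)^t    t·PV
  1        26.25        24.3619        24.3619
  2        26.25        22.6097        45.2194
  3        26.25        20.9835        62.9504
  4        26.25        19.4742        77.8969
  5        26.25        18.0735        90.3676
  6        26.25        16.7736       100.6414
  7        26.25        15.5671       108.9699
  8       526.25       289.6369     2,317.0951
  Σ                    427.4805     2,827.5028
P = 427.4805; Macaulay duration = 2,827.5028 / 427.4805 = 6.61434 years.
Modified duration = D_Mac / (1 + y) = 6.61434 / 1.0775 = 6.13860 years.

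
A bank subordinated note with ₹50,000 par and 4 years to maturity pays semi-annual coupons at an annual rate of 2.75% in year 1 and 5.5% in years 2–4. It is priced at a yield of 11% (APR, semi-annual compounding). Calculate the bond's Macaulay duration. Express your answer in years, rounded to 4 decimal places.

3.6919 years

Periodic yield y = 0.055. Discount each cash flow and weight by its period:
  t   CF        PV=CF/(1+0.055)^t    t·PV
  1       687.50       651.6588       651.6588
  2       687.50       617.6860     1,235.3721
  3     1,375.00     1,170.9688     3,512.9064
  4     1,375.00     1,109.9230     4,439.6921
  5     1,375.00     1,052.0597     5,260.2987
  6     1,375.00       997.2130     5,983.2781
  7     1,375.00       945.2256     6,616.5793
  8    51,375.00    33,475.8920   267,807.1358
  Σ                 40,020.6270   295,506.9212
Price P = Σ PV = 40,020.6270.
Macaulay duration = Σ(t·PV) / P = 295,506.9212 / 40,020.6270 = 7.38387 half-year periods.
In years: 7.38387 / 2 = 3.69193 years.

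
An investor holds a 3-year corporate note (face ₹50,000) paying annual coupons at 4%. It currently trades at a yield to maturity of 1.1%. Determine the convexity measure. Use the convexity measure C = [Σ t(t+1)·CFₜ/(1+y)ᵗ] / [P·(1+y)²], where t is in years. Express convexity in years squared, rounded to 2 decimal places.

11.17

With y = 0.011:
  t   CF        PV=CF/(1+0.011)^t    t·PV        t(t+1)·PV
  1     2,000.00     1,978.2394     1,978.2394       3,956.4787
  2     2,000.00     1,956.7155     3,913.4310      11,740.2930
  3    52,000.00    50,321.0711   150,963.2134     603,852.8535
  Σ                 54,256.0260   156,854.8837     619,549.6252
P = 54,256.0260.
Convexity = Σ t(t+1)·PV / [P·(1+y)²] = 619,549.6252 / (54,256.0260 × 1.022121) = 11.17187.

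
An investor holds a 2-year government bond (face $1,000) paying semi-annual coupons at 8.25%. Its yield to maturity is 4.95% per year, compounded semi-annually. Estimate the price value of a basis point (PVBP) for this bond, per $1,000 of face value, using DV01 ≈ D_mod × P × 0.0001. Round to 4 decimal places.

Periodic yield y = 0.02475.
  t   CF        PV=CF/(1+0.02475)^t    t·PV
  1        41.25        40.2537        40.2537
  2        41.25        39.2815        78.5630
  3        41.25        38.3328       114.9983
  4     1,041.25       944.2420     3,776.9679
  Σ                  1,062.1100     4,010.7830
P = 1,062.1100; D_Mac = 3.77624 half-year periods = 1.88812 yrs; D_mod = 1.84252 yrs.
DV01 ≈ 1.84252 × 1,062.1100 × 0.0001 = 0.195696.

$0.1957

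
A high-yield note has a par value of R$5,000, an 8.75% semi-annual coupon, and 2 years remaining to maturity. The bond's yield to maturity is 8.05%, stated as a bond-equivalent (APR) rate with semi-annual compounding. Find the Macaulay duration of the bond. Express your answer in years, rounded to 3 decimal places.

1.879 years

Periodic yield y = 0.04025. Discount each cash flow and weight by its period:
  t   CF        PV=CF/(1+0.04025)^t    t·PV
  1       218.75       210.2860       210.2860
  2       218.75       202.1495       404.2989
  3       218.75       194.3278       582.9833
  4     5,218.75     4,456.7225    17,826.8901
  Σ                  5,063.4858    19,024.4583
Price P = Σ PV = 5,063.4858.
Macaulay duration = Σ(t·PV) / P = 19,024.4583 / 5,063.4858 = 3.75719 half-year periods.
In years: 3.75719 / 2 = 1.87859 years.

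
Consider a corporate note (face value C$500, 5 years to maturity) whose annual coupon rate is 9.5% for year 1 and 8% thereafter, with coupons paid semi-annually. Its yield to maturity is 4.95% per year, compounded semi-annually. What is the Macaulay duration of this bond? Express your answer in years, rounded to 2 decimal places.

Periodic yield y = 0.02475. Discount each cash flow and weight by its period:
  t   CF        PV=CF/(1+0.02475)^t    t·PV
  1        23.75        23.1764        23.1764
  2        23.75        22.6166        45.2332
  3        20.00        18.5856        55.7568
  4        20.00        18.1367        72.5468
  5        20.00        17.6987        88.4933
  6        20.00        17.2712       103.6272
  7        20.00        16.8541       117.9784
  8        20.00        16.4470       131.5760
  9        20.00        16.0498       144.4479
  10      520.00       407.2153     4,072.1529
  Σ                    574.0513     4,854.9888
Price P = Σ PV = 574.0513.
Macaulay duration = Σ(t·PV) / P = 4,854.9888 / 574.0513 = 8.45741 half-year periods.
In years: 8.45741 / 2 = 4.22871 years.

4.23 years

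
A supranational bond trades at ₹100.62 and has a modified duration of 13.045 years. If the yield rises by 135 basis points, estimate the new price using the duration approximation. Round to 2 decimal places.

₹82.90

Duration approximation: ΔP/P ≈ -D_mod · Δy = -13.045 × (+0.0135) = -0.1761075.
New price ≈ 100.62 × (1 - 0.1761075) = 82.90006335.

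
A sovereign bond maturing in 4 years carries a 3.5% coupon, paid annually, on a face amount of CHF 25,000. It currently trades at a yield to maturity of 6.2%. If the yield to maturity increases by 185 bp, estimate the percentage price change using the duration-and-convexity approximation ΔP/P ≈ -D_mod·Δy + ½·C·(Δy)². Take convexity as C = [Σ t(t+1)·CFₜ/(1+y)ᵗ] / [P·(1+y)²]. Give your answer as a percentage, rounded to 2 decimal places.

-6.32%

With y = 0.062:
  t   CF        PV=CF/(1+0.062)^t    t·PV        t(t+1)·PV
  1       875.00       823.9171       823.9171       1,647.8343
  2       875.00       775.8165     1,551.6330       4,654.8991
  3       875.00       730.5240     2,191.5721       8,766.2883
  4    25,875.00    20,341.4680    81,365.8719     406,829.3597
  Σ                 22,671.7257    85,932.9942     421,898.3813
P = 22,671.7257; D_Mac = 3.79032 yrs; D_mod = 3.56904 yrs; C = 16.49963.
Duration effect: -3.56904 × (+0.0185) = -0.066027
Convexity effect: 0.5 × 16.49963 × (0.0185)² = +0.0028235
ΔP/P ≈ -0.066027 + 0.0028235 = -0.063204 = -6.3204%.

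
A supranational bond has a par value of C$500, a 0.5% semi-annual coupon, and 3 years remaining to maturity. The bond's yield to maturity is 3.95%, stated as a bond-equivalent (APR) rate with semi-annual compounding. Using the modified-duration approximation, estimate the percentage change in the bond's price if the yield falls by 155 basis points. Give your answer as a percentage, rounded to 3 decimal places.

+4.530%

Periodic yield y = 0.01975. Modified duration first:
  t   CF        PV=CF/(1+0.01975)^t    t·PV
  1         1.25         1.2258         1.2258
  2         1.25         1.2021         2.4041
  3         1.25         1.1788         3.5363
  4         1.25         1.1559         4.6238
  5         1.25         1.1336         5.6678
  6       501.25       445.7508     2,674.5046
  Σ                    451.6469     2,691.9623
P = 451.6469; D_Mac = 5.96033 half-year periods = 2.98016 yrs; D_mod = 2.98016/(1+0.01975) = 2.92244 yrs.
ΔP/P ≈ -D_mod · Δy = -2.92244 × (-0.0155) = +0.045298 = +4.5298%.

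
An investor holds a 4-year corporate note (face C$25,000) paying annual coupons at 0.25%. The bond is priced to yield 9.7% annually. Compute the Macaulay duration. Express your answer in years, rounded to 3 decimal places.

3.982 years

Periodic yield y = 0.097. Discount each cash flow and weight by its year:
  t   CF        PV=CF/(1+0.097)^t    t·PV
  1        62.50        56.9736        56.9736
  2        62.50        51.9358       103.8716
  3        62.50        47.3435       142.0304
  4    25,062.50    17,306.0470    69,224.1881
  Σ                 17,462.2999    69,527.0637
Price P = Σ PV = 17,462.2999.
Macaulay duration = Σ(t·PV) / P = 69,527.0637 / 17,462.2999 = 3.98155 years.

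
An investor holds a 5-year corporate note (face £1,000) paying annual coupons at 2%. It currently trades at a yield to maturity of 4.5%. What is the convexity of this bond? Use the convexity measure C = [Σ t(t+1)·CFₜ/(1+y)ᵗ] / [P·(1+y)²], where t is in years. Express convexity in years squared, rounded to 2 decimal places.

With y = 0.045:
  t   CF        PV=CF/(1+0.045)^t    t·PV        t(t+1)·PV
  1        20.00        19.1388        19.1388          38.2775
  2        20.00        18.3146        36.6292         109.8876
  3        20.00        17.5259        52.5778         210.3112
  4        20.00        16.7712        67.0849         335.4245
  5     1,020.00       818.5001     4,092.5003      24,555.0020
  Σ                    890.2506     4,267.9310      25,248.9029
P = 890.2506.
Convexity = Σ t(t+1)·PV / [P·(1+y)²] = 25,248.9029 / (890.2506 × 1.092025) = 25.97154.

25.97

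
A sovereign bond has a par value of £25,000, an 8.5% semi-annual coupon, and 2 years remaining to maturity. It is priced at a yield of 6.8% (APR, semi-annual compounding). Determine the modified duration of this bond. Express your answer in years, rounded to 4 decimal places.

1.8211 years

Periodic yield y = 0.034. First find Macaulay duration:
  t   CF        PV=CF/(1+0.034)^t    t·PV
  1     1,062.50     1,027.5629     1,027.5629
  2     1,062.50       993.7745     1,987.5491
  3     1,062.50       961.0972     2,883.2917
  4    26,062.50    22,799.9512    91,199.8048
  Σ                 25,782.3858    97,098.2084
P = 25,782.3858; Macaulay duration = 97,098.2084 / 25,782.3858 = 3.76607 half-year periods = 1.88303 years.
Modified duration = D_Mac / (1 + y) = 1.88303 / 1.034 = 1.82112 years.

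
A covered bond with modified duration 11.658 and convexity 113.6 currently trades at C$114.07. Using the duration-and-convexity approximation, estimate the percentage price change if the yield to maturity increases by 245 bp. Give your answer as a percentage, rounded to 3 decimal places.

-25.153%

Duration effect: -D_mod·Δy = -11.658 × (+0.0245) = -0.285621
Convexity effect: ½·C·(Δy)² = 0.5 × 113.6 × (0.0245)² = +0.0340942
ΔP/P ≈ -0.285621 + 0.0340942 = -0.2515268
= -25.15268%.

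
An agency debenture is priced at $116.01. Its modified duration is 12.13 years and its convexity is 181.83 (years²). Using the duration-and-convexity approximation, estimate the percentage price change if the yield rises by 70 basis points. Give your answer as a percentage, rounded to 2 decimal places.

Duration effect: -D_mod·Δy = -12.13 × (+0.007) = -0.084910
Convexity effect: ½·C·(Δy)² = 0.5 × 181.83 × (0.007)² = +0.004454835
ΔP/P ≈ -0.084910 + 0.004454835 = -0.080455165
= -8.0455165%.

-8.05%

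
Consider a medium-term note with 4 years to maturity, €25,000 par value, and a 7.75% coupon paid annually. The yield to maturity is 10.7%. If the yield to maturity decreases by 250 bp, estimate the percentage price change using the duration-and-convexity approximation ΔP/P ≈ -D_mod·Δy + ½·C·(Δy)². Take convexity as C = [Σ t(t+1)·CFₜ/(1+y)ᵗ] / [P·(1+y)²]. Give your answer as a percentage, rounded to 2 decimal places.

With y = 0.107:
  t   CF        PV=CF/(1+0.107)^t    t·PV        t(t+1)·PV
  1     1,937.50     1,750.2258     1,750.2258       3,500.4517
  2     1,937.50     1,581.0531     3,162.1063       9,486.3189
  3     1,937.50     1,428.2323     4,284.6969      17,138.7875
  4    26,937.50    17,937.7020    71,750.8079     358,754.0393
  Σ                 22,697.2132    80,947.8369     388,879.5974
P = 22,697.2132; D_Mac = 3.56642 yrs; D_mod = 3.22170 yrs; C = 13.98129.
Duration effect: -3.22170 × (-0.025) = +0.080542
Convexity effect: 0.5 × 13.98129 × (-0.025)² = +0.0043692
ΔP/P ≈ +0.080542 + 0.0043692 = +0.084912 = +8.4912%.

+8.49%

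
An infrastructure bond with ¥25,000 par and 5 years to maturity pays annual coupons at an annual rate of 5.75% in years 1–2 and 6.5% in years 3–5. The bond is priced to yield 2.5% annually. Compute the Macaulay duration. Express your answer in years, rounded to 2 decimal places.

4.51 years

Periodic yield y = 0.025. Discount each cash flow and weight by its year:
  t   CF        PV=CF/(1+0.025)^t    t·PV
  1     1,437.50     1,402.4390     1,402.4390
  2     1,437.50     1,368.2332     2,736.4664
  3     1,625.00     1,508.9740     4,526.9221
  4     1,625.00     1,472.1698     5,888.6792
  5    26,625.00    23,532.6204   117,663.1020
  Σ                 29,284.4365   132,217.6088
Price P = Σ PV = 29,284.4365.
Macaulay duration = Σ(t·PV) / P = 132,217.6088 / 29,284.4365 = 4.51494 years.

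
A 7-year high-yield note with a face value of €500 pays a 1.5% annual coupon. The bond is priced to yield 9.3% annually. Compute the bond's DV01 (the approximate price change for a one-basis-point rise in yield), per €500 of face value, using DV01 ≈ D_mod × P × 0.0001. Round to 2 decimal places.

Periodic yield y = 0.093.
  t   CF        PV=CF/(1+0.093)^t    t·PV
  1         7.50         6.8618         6.8618
  2         7.50         6.2780        12.5560
  3         7.50         5.7438        17.2315
  4         7.50         5.2551        21.0204
  5         7.50         4.8080        24.0398
  6         7.50         4.3989        26.3932
  7       507.50       272.3296     1,906.3075
  Σ                    305.6752     2,014.4101
P = 305.6752; D_Mac = 6.59003 yrs; D_mod = 6.02931 yrs.
DV01 ≈ 6.02931 × 305.6752 × 0.0001 = 0.184301.

€0.18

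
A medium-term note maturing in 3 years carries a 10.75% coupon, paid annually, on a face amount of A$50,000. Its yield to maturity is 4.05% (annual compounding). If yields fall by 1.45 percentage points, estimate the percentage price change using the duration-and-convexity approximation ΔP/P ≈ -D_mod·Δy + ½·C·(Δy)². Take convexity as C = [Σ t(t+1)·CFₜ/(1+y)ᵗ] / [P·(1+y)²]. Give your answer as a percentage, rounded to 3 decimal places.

With y = 0.0405:
  t   CF        PV=CF/(1+0.0405)^t    t·PV        t(t+1)·PV
  1     5,375.00     5,165.7857     5,165.7857      10,331.5714
  2     5,375.00     4,964.7147     9,929.4295      29,788.2884
  3    55,375.00    49,157.2394   147,471.7182     589,886.8729
  Σ                 59,287.7398   162,566.9334     630,006.7326
P = 59,287.7398; D_Mac = 2.74200 yrs; D_mod = 2.63527 yrs; C = 9.81513.
Duration effect: -2.63527 × (-0.0145) = +0.038211
Convexity effect: 0.5 × 9.81513 × (-0.0145)² = +0.0010318
ΔP/P ≈ +0.038211 + 0.0010318 = +0.039243 = +3.9243%.

+3.924%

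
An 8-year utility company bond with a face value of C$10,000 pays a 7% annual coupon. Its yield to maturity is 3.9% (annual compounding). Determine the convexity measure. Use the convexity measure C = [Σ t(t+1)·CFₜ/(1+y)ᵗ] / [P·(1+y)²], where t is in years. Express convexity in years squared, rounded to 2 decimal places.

50.75

With y = 0.039:
  t   CF        PV=CF/(1+0.039)^t    t·PV        t(t+1)·PV
  1       700.00       673.7247       673.7247       1,347.4495
  2       700.00       648.4357     1,296.8715       3,890.6144
  3       700.00       624.0960     1,872.2880       7,489.1520
  4       700.00       600.6699     2,402.6795      12,013.3974
  5       700.00       578.1231     2,890.6154      17,343.6922
  6       700.00       556.4226     3,338.5355      23,369.7488
  7       700.00       535.5367     3,748.7566      29,990.0531
  8    10,700.00     7,878.7877    63,030.3015     567,272.7131
  Σ                 12,095.7964    79,253.7727     662,716.8205
P = 12,095.7964.
Convexity = Σ t(t+1)·PV / [P·(1+y)²] = 662,716.8205 / (12,095.7964 × 1.079521) = 50.75308.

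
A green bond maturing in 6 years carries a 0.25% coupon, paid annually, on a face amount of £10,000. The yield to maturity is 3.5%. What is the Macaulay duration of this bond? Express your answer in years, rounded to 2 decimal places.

5.96 years

Periodic yield y = 0.035. Discount each cash flow and weight by its year:
  t   CF        PV=CF/(1+0.035)^t    t·PV
  1        25.00        24.1546        24.1546
  2        25.00        23.3378        46.6755
  3        25.00        22.5486        67.6457
  4        25.00        21.7861        87.1442
  5        25.00        21.0493       105.2466
  6    10,025.00     8,155.3440    48,932.0638
  Σ                  8,268.2203    49,262.9305
Price P = Σ PV = 8,268.2203.
Macaulay duration = Σ(t·PV) / P = 49,262.9305 / 8,268.2203 = 5.95811 years.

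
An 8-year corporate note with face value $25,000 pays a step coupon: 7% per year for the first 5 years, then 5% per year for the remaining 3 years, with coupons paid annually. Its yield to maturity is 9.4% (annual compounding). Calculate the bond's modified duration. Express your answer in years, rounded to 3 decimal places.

Periodic yield y = 0.094. First find Macaulay duration:
  t   CF        PV=CF/(1+0.094)^t    t·PV
  1     1,750.00     1,599.6344     1,599.6344
  2     1,750.00     1,462.1886     2,924.3773
  3     1,750.00     1,336.5527     4,009.6581
  4     1,750.00     1,221.7118     4,886.8471
  5     1,750.00     1,116.7384     5,583.6919
  6     1,250.00       729.1319     4,374.7912
  7     1,250.00       666.4825     4,665.3776
  8    26,250.00    12,793.5400   102,348.3201
  Σ                 20,925.9802   130,392.6976
P = 20,925.9802; Macaulay duration = 130,392.6976 / 20,925.9802 = 6.23114 years.
Modified duration = D_Mac / (1 + y) = 6.23114 / 1.094 = 5.69574 years.

5.696 years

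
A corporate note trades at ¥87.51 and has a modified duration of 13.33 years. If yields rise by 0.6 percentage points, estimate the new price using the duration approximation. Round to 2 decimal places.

¥80.51

Duration approximation: ΔP/P ≈ -D_mod · Δy = -13.33 × (+0.006) = -0.079980.
New price ≈ 87.51 × (1 - 0.079980) = 80.5109502.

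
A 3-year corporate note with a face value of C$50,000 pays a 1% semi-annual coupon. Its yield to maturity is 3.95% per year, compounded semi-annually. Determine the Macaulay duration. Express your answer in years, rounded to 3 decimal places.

Periodic yield y = 0.01975. Discount each cash flow and weight by its period:
  t   CF        PV=CF/(1+0.01975)^t    t·PV
  1       250.00       245.1581       245.1581
  2       250.00       240.4100       480.8201
  3       250.00       235.7539       707.2617
  4       250.00       231.1879       924.7517
  5       250.00       226.7104     1,133.5520
  6    50,250.00    44,686.2368   268,117.4205
  Σ                 45,865.4571   271,608.9641
Price P = Σ PV = 45,865.4571.
Macaulay duration = Σ(t·PV) / P = 271,608.9641 / 45,865.4571 = 5.92186 half-year periods.
In years: 5.92186 / 2 = 2.96093 years.

2.961 years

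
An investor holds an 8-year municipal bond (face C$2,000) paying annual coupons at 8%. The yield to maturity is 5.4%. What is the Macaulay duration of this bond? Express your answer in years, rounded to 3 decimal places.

Periodic yield y = 0.054. Discount each cash flow and weight by its year:
  t   CF        PV=CF/(1+0.054)^t    t·PV
  1       160.00       151.8027       151.8027
  2       160.00       144.0253       288.0506
  3       160.00       136.6464       409.9392
  4       160.00       129.6455       518.5821
  5       160.00       123.0033       615.0167
  6       160.00       116.7015       700.2088
  7       160.00       110.7225       775.0572
  8     2,160.00     1,418.1719    11,345.3749
  Σ                  2,330.7190    14,804.0321
Price P = Σ PV = 2,330.7190.
Macaulay duration = Σ(t·PV) / P = 14,804.0321 / 2,330.7190 = 6.35170 years.

6.352 years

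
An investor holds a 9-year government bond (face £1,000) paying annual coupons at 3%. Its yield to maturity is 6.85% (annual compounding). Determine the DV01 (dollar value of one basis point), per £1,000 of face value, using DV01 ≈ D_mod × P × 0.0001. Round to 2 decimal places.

Periodic yield y = 0.0685.
  t   CF        PV=CF/(1+0.0685)^t    t·PV
  1        30.00        28.0767        28.0767
  2        30.00        26.2768        52.5536
  3        30.00        24.5922        73.7766
  4        30.00        23.0156        92.0626
  5        30.00        21.5401       107.7007
  6        30.00        20.1592       120.9554
  7        30.00        18.8669       132.0680
  8        30.00        17.6573       141.2586
  9     1,030.00       567.3702     5,106.3314
  Σ                    747.5551     5,854.7837
P = 747.5551; D_Mac = 7.83191 yrs; D_mod = 7.32982 yrs.
DV01 ≈ 7.32982 × 747.5551 × 0.0001 = 0.547944.

£0.55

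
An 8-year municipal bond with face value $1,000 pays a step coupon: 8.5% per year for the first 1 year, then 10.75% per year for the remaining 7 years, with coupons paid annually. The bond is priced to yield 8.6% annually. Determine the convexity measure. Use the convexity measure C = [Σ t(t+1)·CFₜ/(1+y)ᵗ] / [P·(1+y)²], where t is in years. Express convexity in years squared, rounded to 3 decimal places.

40.647

With y = 0.086:
  t   CF        PV=CF/(1+0.086)^t    t·PV        t(t+1)·PV
  1        85.00        78.2689        78.2689         156.5378
  2       107.50        91.1484       182.2967         546.8901
  3       107.50        83.9303       251.7910       1,007.1641
  4       107.50        77.2839       309.1357       1,545.6785
  5       107.50        71.1638       355.8192       2,134.9150
  6       107.50        65.5284       393.1704       2,752.1925
  7       107.50        60.3392       422.3745       3,378.9963
  8     1,107.50       572.4073     4,579.2581      41,213.3227
  Σ                  1,100.0702     6,572.1144      52,735.6969
P = 1,100.0702.
Convexity = Σ t(t+1)·PV / [P·(1+y)²] = 52,735.6969 / (1,100.0702 × 1.179396) = 40.64664.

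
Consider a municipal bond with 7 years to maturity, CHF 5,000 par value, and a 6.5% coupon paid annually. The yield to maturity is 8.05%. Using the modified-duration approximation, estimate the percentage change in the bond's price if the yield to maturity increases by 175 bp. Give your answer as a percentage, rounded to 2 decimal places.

Periodic yield y = 0.0805. Modified duration first:
  t   CF        PV=CF/(1+0.0805)^t    t·PV
  1       325.00       300.7867       300.7867
  2       325.00       278.3773       556.7546
  3       325.00       257.6375       772.9124
  4       325.00       238.4428       953.7713
  5       325.00       220.6782     1,103.3912
  6       325.00       204.2371     1,225.4229
  7     5,325.00     3,097.0357    21,679.2500
  Σ                  4,597.1954    26,592.2891
P = 4,597.1954; D_Mac = 5.78446 yrs; D_mod = 5.78446/(1+0.0805) = 5.35350 yrs.
ΔP/P ≈ -D_mod · Δy = -5.35350 × (+0.0175) = -0.093686 = -9.3686%.

-9.37%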